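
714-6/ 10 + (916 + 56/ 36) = 73393/ 45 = 1630.96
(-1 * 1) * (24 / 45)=-8 / 15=-0.53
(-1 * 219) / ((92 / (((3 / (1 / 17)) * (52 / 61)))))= -145197 / 1403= -103.49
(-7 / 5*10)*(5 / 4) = -35 / 2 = -17.50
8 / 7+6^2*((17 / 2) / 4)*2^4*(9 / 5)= 77152 / 35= 2204.34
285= 285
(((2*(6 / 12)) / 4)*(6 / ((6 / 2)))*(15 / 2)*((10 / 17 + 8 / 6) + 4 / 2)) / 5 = 50 / 17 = 2.94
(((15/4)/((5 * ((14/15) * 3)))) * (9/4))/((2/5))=675/448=1.51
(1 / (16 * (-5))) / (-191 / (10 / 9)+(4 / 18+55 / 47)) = 423 / 5769976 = 0.00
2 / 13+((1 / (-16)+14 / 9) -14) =-12.35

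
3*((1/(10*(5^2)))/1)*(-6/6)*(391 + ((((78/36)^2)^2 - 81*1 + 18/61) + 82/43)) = -1136217679/283284000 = -4.01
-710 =-710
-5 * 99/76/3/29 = -165/2204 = -0.07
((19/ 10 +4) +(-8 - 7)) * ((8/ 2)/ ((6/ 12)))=-364/ 5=-72.80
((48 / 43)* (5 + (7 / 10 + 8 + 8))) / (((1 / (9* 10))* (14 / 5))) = 33480 / 43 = 778.60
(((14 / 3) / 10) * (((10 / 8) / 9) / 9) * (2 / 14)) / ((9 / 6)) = 1 / 1458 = 0.00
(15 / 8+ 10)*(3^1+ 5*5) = 665 / 2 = 332.50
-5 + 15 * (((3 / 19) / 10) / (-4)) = -769 / 152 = -5.06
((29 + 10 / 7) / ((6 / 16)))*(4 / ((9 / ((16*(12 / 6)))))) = 1154.03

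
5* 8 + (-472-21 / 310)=-133941 / 310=-432.07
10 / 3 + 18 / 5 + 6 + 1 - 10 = 59 / 15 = 3.93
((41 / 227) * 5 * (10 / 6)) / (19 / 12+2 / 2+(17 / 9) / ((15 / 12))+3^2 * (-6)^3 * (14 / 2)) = -61500 / 555855581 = -0.00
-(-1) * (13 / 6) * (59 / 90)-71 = -37573 / 540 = -69.58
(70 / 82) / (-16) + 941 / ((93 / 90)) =18517795 / 20336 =910.59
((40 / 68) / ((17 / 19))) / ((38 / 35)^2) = 6125 / 10982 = 0.56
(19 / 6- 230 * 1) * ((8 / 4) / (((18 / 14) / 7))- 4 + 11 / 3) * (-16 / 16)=129295 / 54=2394.35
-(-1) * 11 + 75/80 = 191/16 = 11.94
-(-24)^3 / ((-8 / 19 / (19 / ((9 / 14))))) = -970368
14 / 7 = 2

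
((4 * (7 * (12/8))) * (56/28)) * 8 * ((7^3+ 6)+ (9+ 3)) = 242592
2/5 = 0.40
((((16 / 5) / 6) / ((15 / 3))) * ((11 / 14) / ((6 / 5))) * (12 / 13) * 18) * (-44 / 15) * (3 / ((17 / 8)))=-185856 / 38675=-4.81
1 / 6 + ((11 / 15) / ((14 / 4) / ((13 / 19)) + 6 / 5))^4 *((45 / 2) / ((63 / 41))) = 87240180020989 / 515211659818254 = 0.17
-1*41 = -41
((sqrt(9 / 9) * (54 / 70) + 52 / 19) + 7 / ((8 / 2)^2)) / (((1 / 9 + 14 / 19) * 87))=0.05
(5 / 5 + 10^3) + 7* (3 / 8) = 8029 / 8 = 1003.62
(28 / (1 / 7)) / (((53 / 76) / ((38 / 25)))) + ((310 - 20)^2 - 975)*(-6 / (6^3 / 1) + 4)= 15770487103 / 47700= 330618.18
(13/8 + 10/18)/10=157/720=0.22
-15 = -15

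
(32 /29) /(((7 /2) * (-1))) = -0.32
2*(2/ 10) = 2/ 5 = 0.40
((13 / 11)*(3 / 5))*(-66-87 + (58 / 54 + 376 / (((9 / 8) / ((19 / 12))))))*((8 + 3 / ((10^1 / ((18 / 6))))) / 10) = 238.08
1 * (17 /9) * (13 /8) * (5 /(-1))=-1105 /72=-15.35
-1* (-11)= 11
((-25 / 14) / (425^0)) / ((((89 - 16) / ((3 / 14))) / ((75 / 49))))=-5625 / 701092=-0.01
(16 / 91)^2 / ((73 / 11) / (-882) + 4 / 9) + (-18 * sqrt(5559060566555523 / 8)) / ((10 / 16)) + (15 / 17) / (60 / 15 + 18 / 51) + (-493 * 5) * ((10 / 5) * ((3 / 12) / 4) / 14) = -1549681956 * sqrt(6) / 5 - 7169624627 / 329858256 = -759186032.90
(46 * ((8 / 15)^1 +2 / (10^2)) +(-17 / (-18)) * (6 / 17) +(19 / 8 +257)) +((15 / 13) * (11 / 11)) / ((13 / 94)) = 29761393 / 101400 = 293.50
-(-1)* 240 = 240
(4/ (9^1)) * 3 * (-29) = -116/ 3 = -38.67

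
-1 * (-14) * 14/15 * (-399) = -5213.60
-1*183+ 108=-75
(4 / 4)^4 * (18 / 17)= 18 / 17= 1.06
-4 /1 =-4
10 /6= 5 /3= 1.67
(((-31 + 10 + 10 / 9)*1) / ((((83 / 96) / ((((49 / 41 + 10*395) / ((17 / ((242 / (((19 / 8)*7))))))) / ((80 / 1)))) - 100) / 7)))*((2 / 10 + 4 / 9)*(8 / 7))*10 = 52097717191168 / 5079768322095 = 10.26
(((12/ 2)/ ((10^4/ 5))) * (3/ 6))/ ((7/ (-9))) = -27/ 14000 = -0.00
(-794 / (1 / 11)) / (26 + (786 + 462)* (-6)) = 1.17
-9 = -9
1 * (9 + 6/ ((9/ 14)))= 55/ 3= 18.33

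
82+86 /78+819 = 35182 /39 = 902.10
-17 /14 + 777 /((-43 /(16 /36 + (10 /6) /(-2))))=5249 /903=5.81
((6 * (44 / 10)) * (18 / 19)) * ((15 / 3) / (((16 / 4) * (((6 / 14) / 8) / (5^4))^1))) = 6930000 / 19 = 364736.84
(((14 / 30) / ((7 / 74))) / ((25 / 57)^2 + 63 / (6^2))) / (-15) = -106856 / 631075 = -0.17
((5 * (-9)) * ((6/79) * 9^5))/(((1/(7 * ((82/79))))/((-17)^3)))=44960897080260/6241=7204117461.99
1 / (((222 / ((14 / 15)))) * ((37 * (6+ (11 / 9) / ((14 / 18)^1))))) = 49 / 3265065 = 0.00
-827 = -827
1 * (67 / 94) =67 / 94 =0.71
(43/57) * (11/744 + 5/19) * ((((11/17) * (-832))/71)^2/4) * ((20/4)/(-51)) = -2211070209920/7483351095981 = -0.30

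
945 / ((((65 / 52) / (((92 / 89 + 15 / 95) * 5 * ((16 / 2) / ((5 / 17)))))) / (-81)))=-16781113440 / 1691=-9923780.86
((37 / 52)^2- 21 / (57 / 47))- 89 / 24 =-3162373 / 154128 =-20.52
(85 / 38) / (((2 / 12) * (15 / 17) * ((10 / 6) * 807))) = 289 / 25555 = 0.01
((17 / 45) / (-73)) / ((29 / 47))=-799 / 95265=-0.01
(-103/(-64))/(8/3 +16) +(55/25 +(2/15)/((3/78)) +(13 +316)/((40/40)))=3599263/10752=334.75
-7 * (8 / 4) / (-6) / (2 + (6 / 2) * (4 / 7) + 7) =49 / 225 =0.22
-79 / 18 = -4.39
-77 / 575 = -0.13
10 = 10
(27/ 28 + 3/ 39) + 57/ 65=3491/ 1820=1.92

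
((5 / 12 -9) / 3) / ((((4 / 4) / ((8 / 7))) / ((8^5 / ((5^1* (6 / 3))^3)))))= -843776 / 7875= -107.15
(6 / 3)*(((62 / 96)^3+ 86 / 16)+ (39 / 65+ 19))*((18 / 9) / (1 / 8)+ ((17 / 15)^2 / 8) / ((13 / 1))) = 5230332835259 / 6469632000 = 808.44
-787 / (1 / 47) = -36989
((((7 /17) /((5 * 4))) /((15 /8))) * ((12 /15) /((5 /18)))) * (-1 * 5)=-336 /2125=-0.16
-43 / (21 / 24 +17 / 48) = -2064 / 59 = -34.98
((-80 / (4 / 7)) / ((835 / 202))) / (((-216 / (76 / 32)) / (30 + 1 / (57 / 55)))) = 1247855 / 108216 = 11.53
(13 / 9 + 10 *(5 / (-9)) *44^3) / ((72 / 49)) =-23188907 / 72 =-322068.15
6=6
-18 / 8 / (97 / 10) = -45 / 194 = -0.23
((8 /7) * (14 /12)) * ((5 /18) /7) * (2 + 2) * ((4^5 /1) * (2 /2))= 40960 /189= 216.72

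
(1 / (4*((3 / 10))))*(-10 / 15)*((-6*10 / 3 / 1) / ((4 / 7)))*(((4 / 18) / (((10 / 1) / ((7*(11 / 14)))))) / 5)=77 / 162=0.48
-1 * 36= -36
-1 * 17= -17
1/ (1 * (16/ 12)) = 3/ 4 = 0.75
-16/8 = -2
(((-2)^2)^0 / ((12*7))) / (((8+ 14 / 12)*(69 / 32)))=16 / 26565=0.00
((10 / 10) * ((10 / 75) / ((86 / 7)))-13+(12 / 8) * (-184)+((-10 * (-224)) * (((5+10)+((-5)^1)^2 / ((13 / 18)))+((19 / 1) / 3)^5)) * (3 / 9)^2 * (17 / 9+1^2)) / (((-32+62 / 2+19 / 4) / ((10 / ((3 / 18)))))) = 117790572.89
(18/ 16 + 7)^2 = 4225/ 64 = 66.02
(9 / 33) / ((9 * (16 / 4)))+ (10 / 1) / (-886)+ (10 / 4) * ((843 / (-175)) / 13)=-24746369 / 26606580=-0.93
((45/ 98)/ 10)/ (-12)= -3/ 784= -0.00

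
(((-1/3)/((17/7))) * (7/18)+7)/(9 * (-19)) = -6377/156978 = -0.04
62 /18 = 31 /9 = 3.44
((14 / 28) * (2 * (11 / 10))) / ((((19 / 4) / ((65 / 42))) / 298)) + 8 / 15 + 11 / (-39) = 2776427 / 25935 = 107.05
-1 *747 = -747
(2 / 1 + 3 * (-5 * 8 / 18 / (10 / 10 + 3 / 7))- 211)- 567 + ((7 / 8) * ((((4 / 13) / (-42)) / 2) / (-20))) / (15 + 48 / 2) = -189983039 / 243360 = -780.67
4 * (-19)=-76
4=4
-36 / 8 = -9 / 2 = -4.50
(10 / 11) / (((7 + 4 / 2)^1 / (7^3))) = 3430 / 99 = 34.65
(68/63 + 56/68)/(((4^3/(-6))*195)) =-1019/1113840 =-0.00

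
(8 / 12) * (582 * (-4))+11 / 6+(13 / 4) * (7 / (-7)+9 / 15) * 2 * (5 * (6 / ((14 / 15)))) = -68617 / 42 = -1633.74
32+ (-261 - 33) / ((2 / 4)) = -556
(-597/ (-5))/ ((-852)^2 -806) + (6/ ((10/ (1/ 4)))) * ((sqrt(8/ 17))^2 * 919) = 3998200521/ 61633330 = 64.87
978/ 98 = 489/ 49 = 9.98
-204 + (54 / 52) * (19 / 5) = -200.05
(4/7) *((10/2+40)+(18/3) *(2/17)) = 444/17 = 26.12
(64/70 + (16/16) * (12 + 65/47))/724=0.02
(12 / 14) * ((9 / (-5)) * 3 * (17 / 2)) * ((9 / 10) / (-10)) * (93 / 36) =128061 / 14000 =9.15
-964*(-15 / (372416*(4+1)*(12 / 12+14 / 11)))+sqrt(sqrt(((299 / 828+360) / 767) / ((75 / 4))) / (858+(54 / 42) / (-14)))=723 / 211600+7*1681599179^(1 / 4)*sqrt(190)*3^(3 / 4) / 3278925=0.02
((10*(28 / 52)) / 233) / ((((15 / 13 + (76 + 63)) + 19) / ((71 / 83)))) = 4970 / 40012391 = 0.00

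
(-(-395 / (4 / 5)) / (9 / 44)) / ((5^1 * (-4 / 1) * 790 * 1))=-0.15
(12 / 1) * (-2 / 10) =-12 / 5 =-2.40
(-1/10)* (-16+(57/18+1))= 71/60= 1.18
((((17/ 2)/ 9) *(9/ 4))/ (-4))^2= 289/ 1024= 0.28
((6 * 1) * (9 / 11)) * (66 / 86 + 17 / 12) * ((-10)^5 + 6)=-1072134.40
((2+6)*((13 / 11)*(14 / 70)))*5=9.45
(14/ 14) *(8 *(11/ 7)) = 88/ 7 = 12.57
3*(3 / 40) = 9 / 40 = 0.22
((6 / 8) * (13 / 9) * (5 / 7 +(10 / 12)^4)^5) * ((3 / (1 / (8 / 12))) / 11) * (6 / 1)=1959261891111681446875 / 675939603923522813952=2.90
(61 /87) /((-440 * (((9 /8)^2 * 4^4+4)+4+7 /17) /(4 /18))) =-1037 /973441260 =-0.00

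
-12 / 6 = -2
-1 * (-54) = 54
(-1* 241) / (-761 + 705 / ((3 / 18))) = -241 / 3469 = -0.07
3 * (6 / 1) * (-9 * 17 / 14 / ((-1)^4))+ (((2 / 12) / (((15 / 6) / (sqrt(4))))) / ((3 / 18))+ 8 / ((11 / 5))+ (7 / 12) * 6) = -145359 / 770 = -188.78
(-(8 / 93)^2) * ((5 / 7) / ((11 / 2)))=-640 / 665973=-0.00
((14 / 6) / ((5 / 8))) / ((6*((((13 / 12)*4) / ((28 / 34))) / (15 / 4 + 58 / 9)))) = 35966 / 29835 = 1.21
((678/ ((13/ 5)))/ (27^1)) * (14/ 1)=15820/ 117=135.21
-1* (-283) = 283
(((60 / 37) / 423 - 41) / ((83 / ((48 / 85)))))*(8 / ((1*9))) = -1610368 / 6495165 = -0.25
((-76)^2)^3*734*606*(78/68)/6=278569521848537088/17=16386442461678652.24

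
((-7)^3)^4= 13841287201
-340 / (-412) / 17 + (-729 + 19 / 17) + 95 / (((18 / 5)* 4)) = -90927739 / 126072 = -721.24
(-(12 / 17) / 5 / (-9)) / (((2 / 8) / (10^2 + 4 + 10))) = 608 / 85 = 7.15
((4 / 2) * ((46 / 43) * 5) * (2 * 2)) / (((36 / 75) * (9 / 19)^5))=28475138500 / 7617321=3738.21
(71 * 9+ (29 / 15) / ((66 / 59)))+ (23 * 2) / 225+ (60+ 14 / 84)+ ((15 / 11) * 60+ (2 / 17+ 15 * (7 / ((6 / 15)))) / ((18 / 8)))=37852207 / 42075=899.64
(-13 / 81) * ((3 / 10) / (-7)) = 13 / 1890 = 0.01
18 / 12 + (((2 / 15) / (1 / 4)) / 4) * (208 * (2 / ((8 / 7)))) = 1501 / 30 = 50.03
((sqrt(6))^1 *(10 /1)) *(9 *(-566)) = -50940 *sqrt(6) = -124777.01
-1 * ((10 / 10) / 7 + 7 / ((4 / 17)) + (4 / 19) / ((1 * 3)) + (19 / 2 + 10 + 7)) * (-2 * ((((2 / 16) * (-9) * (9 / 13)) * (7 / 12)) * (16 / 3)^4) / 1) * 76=-369111040 / 117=-3154795.21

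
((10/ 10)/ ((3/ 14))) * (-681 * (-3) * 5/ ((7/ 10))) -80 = 68020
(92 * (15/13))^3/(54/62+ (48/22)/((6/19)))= 153753.26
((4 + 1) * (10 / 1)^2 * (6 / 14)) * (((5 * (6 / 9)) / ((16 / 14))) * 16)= 10000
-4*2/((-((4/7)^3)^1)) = 343/8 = 42.88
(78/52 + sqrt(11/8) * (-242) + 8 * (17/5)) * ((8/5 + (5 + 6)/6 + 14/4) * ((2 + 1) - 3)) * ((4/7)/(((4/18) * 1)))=0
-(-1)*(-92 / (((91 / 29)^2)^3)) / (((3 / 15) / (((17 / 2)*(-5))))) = 11628795925550 / 567869252041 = 20.48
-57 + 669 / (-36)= -907 / 12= -75.58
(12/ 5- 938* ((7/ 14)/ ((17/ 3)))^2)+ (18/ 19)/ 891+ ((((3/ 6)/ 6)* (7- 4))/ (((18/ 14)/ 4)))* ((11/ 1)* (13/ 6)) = 111184339/ 8154135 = 13.64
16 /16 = 1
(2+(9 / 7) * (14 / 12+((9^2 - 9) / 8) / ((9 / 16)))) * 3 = 1011 / 14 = 72.21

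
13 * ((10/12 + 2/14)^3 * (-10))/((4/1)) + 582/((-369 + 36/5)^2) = -180964409065/5986458576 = -30.23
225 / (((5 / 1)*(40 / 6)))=27 / 4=6.75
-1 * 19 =-19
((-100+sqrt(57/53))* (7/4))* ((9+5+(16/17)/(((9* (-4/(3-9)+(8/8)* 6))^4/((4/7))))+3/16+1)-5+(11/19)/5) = -18869547451/10465200+18869547451* sqrt(3021)/55465560000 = -1784.38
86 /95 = 0.91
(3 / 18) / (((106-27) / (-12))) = -2 / 79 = -0.03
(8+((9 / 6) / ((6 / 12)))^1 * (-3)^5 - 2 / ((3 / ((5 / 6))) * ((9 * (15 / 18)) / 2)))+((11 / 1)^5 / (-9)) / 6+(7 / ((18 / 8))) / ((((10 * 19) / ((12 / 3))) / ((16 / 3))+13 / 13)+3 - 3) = -63392405 / 17118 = -3703.26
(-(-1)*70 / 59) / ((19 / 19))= 70 / 59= 1.19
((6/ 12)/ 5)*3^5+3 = 273/ 10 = 27.30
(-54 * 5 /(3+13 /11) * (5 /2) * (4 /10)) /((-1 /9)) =13365 /23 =581.09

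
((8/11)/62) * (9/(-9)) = -4/341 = -0.01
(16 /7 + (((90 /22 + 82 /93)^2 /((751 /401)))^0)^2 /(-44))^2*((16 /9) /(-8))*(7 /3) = -2.66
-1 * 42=-42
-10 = -10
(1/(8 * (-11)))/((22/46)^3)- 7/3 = -856397/351384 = -2.44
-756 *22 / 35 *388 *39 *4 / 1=-143814528 / 5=-28762905.60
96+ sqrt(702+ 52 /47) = sqrt(1553162) /47+ 96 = 122.52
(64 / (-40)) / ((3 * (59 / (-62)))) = 0.56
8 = 8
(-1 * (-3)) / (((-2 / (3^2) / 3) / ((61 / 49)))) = -4941 / 98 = -50.42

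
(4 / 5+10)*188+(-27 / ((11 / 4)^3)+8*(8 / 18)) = 121746008 / 59895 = 2032.66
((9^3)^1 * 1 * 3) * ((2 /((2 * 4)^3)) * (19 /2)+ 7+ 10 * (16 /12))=22809681 /512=44550.16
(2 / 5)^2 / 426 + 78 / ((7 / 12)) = 4984214 / 37275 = 133.71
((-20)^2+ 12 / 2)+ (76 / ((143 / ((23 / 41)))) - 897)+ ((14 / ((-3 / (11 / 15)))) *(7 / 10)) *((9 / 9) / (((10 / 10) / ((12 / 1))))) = -228414503 / 439725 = -519.45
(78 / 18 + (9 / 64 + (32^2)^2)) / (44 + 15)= 201327451 / 11328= 17772.55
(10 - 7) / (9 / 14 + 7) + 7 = 791 / 107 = 7.39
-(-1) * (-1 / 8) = -1 / 8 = -0.12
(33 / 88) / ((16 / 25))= 75 / 128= 0.59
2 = 2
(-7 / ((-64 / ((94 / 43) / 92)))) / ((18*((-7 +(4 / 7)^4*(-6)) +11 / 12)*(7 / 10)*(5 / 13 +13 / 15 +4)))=-7335055 / 1255500972032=-0.00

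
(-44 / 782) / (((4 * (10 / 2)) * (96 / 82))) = -451 / 187680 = -0.00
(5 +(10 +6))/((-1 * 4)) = -21/4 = -5.25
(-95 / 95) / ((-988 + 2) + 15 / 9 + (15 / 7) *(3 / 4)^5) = 21504 / 21156169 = 0.00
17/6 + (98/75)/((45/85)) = 7157/1350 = 5.30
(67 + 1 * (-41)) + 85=111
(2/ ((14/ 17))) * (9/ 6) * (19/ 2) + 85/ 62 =31229/ 868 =35.98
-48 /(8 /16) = -96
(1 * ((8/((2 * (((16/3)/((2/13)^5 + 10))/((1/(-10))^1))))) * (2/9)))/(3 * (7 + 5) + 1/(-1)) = -618827/129952550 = -0.00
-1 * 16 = -16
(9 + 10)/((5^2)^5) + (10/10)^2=9765644/9765625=1.00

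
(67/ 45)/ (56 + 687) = 67/ 33435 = 0.00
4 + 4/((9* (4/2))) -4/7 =230/63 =3.65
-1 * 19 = -19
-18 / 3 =-6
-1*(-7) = 7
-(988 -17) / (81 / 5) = -4855 / 81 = -59.94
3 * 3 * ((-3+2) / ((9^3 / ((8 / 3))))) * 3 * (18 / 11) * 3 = -16 / 33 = -0.48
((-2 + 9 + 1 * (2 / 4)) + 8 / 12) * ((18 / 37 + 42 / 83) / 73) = 24892 / 224183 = 0.11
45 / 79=0.57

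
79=79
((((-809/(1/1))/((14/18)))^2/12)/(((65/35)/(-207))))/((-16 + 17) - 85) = 1219298103/10192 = 119632.86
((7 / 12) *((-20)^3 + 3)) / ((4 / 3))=-55979 / 16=-3498.69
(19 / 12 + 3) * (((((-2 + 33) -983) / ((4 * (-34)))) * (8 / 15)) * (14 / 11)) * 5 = 108.89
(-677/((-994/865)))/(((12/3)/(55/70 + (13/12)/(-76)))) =2884104625/25382784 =113.62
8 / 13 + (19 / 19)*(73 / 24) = 1141 / 312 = 3.66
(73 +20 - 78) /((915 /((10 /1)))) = 10 /61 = 0.16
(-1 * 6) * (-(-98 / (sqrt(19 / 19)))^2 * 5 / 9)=96040 / 3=32013.33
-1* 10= -10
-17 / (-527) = 1 / 31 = 0.03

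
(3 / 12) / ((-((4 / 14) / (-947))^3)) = 291302396189 / 32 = 9103199880.91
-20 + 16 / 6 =-52 / 3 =-17.33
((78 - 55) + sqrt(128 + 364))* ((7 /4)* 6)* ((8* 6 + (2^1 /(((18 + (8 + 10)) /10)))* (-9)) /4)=903* sqrt(123) /4 + 20769 /8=5099.81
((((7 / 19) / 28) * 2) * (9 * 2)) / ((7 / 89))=801 / 133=6.02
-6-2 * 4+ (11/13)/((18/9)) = -353/26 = -13.58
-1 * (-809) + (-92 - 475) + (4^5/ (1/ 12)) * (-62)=-761614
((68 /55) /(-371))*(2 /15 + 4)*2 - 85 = -26024807 /306075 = -85.03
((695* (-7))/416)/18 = -4865/7488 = -0.65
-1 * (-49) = 49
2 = 2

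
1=1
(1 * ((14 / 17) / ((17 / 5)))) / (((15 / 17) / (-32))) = -448 / 51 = -8.78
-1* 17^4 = -83521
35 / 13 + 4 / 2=61 / 13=4.69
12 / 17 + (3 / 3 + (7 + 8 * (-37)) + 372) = 1440 / 17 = 84.71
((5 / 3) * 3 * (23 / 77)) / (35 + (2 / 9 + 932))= 207 / 134057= 0.00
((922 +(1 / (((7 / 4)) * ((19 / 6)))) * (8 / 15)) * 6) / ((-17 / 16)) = -58866624 / 11305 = -5207.13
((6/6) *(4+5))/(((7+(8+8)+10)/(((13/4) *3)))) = 117/44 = 2.66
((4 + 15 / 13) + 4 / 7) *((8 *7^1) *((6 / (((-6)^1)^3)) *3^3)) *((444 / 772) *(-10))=3469860 / 2509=1382.97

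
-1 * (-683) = 683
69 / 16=4.31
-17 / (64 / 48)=-51 / 4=-12.75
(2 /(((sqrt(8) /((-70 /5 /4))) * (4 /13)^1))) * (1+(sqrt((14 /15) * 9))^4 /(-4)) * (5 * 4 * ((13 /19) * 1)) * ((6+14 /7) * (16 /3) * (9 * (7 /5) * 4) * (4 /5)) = 5291360256 * sqrt(2) /2375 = 3150784.61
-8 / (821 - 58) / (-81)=8 / 61803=0.00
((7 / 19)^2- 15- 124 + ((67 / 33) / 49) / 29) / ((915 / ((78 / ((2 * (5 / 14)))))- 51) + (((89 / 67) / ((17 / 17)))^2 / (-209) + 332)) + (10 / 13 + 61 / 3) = 3005460933290799 / 145735673158985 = 20.62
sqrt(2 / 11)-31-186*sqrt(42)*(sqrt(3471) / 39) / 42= -31*sqrt(16198) / 91-31 + sqrt(22) / 11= -73.93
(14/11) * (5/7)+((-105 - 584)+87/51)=-128354/187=-686.39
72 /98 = 36 /49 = 0.73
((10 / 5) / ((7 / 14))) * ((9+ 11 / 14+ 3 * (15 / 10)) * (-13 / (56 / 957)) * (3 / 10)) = -3808.47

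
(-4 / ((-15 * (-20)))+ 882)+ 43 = 69374 / 75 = 924.99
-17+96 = 79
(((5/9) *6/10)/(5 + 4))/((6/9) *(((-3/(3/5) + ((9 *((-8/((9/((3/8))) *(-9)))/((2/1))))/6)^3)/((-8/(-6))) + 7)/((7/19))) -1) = 24192/3188179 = 0.01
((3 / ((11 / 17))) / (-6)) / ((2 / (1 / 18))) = -17 / 792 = -0.02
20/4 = 5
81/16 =5.06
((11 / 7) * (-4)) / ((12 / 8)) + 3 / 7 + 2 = -37 / 21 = -1.76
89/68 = 1.31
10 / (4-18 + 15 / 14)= -140 / 181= -0.77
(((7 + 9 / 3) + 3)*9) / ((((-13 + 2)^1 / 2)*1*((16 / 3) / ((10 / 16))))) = -1755 / 704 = -2.49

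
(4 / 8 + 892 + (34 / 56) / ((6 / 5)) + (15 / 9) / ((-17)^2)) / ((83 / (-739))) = -32041196195 / 4029816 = -7951.03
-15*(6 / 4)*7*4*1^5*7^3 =-216090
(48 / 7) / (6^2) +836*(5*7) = 614464 / 21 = 29260.19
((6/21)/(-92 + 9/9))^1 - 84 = -84.00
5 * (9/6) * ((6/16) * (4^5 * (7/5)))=4032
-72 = -72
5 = 5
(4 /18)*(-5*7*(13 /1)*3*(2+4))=-1820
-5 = -5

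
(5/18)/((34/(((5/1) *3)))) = 25/204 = 0.12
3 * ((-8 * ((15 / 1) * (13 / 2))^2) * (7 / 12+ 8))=-3916575 / 2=-1958287.50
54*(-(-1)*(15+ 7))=1188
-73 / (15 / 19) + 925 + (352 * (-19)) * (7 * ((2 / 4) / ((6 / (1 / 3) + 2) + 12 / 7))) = -3682 / 15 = -245.47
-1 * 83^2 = -6889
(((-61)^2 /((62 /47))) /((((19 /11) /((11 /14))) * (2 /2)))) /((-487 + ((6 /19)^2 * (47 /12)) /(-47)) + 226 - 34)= -402065213 /92440264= -4.35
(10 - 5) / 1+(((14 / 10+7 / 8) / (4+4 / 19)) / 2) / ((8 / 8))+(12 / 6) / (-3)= 88387 / 19200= 4.60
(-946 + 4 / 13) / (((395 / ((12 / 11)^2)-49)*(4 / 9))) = -3983256 / 529607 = -7.52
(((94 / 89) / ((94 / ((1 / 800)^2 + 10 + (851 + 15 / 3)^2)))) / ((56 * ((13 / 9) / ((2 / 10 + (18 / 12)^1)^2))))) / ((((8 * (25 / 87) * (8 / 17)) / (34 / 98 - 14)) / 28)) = -103946.22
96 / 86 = 1.12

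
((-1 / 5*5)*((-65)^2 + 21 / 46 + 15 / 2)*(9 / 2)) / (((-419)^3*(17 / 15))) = 6571665 / 28761983069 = 0.00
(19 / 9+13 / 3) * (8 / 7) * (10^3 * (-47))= -21808000 / 63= -346158.73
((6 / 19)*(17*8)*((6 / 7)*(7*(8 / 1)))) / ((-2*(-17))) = 1152 / 19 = 60.63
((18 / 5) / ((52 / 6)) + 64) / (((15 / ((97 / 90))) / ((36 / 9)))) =812278 / 43875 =18.51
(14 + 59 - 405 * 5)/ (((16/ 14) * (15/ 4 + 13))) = -6832/ 67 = -101.97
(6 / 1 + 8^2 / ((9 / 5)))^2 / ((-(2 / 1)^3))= -34969 / 162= -215.86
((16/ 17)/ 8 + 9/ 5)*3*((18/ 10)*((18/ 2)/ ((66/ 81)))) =1069443/ 9350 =114.38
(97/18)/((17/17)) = 97/18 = 5.39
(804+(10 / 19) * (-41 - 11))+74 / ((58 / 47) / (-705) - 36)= 8778055099 / 11332721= 774.58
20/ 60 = 1/ 3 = 0.33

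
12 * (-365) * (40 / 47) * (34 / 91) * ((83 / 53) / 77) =-494414400 / 17454437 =-28.33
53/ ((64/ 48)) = 159/ 4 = 39.75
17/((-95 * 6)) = -17/570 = -0.03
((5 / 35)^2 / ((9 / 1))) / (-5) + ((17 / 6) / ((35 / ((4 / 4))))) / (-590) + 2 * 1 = 5202263 / 2601900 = 2.00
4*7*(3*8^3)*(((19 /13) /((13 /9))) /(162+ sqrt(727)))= 62705664 /226967- 387072*sqrt(727) /226967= 230.29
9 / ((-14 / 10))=-45 / 7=-6.43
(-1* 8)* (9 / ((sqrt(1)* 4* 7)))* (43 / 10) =-387 / 35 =-11.06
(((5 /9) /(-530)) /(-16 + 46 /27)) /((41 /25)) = 75 /1677556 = 0.00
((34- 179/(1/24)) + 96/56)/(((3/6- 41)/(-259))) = -2206828/81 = -27244.79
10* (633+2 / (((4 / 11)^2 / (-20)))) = 3305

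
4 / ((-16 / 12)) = -3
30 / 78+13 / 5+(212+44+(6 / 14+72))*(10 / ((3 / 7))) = 1494932 / 195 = 7666.32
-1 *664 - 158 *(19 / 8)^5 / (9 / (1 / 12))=-1370541229 / 1769472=-774.55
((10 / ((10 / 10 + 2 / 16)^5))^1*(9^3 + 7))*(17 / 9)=4099932160 / 531441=7714.75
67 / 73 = 0.92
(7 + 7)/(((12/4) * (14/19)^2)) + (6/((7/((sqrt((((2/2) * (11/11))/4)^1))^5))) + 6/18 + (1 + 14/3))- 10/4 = 4073/336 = 12.12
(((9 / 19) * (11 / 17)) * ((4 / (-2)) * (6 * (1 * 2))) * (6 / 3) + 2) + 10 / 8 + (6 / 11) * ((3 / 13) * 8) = -1931639 / 184756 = -10.46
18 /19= 0.95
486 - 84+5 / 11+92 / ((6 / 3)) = 4933 / 11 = 448.45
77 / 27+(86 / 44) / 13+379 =2949821 / 7722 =382.00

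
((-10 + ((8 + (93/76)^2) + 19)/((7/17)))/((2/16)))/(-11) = -217627/5054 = -43.06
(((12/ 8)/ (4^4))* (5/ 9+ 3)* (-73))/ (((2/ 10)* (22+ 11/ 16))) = -365/ 1089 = -0.34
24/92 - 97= -2225/23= -96.74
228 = 228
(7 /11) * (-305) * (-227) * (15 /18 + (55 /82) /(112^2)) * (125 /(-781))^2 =2782040796484375 /2957793603072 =940.58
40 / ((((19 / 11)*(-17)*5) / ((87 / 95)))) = -0.25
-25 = -25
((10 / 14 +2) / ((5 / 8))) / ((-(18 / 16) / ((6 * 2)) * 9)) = -4864 / 945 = -5.15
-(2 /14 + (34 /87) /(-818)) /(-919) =35464 /228905439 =0.00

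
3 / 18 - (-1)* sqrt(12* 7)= 1 / 6 + 2* sqrt(21)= 9.33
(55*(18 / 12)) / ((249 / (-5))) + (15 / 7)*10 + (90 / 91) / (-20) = 148964 / 7553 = 19.72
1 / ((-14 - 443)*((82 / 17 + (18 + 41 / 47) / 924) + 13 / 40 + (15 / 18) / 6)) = -22148280 / 53724733087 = -0.00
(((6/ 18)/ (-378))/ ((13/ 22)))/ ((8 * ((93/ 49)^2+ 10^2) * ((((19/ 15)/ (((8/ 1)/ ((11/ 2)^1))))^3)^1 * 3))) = -21952000/ 24154240068387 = -0.00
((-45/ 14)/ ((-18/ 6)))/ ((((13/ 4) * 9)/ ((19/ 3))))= 190/ 819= 0.23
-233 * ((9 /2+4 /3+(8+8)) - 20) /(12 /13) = -462.76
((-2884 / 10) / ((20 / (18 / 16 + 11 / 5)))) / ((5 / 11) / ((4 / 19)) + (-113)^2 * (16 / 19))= -0.00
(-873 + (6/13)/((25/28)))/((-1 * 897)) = 94519/97175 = 0.97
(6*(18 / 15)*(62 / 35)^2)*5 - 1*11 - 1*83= 23234 / 1225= 18.97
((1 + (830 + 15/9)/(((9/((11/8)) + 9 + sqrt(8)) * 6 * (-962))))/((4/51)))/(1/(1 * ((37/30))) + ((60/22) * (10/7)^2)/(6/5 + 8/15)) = 11290873 * sqrt(2)/2887889616 + 10074774039/3208766240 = 3.15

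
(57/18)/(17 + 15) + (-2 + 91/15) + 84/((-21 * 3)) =2719/960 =2.83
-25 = -25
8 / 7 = 1.14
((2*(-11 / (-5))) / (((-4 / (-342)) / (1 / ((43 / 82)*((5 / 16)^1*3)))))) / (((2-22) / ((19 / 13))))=-3907464 / 69875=-55.92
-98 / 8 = -49 / 4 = -12.25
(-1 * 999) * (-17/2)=16983/2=8491.50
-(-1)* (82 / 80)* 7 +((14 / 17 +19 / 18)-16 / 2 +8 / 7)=2.20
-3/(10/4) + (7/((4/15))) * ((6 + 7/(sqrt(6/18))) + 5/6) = 7127/40 + 735 * sqrt(3)/4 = 496.44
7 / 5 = 1.40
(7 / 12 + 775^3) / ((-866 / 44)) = -61443937577 / 2598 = -23650476.36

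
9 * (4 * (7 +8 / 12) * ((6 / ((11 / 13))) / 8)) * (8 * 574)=12357072 / 11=1123370.18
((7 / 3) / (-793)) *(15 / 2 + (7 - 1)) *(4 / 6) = -21 / 793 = -0.03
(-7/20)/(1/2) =-7/10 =-0.70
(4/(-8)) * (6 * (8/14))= -12/7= -1.71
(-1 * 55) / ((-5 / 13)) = 143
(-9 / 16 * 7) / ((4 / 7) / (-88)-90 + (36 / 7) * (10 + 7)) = 4851 / 3176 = 1.53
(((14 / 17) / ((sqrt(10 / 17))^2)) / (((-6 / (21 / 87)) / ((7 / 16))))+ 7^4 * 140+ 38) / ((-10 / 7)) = -32757181919 / 139200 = -235324.58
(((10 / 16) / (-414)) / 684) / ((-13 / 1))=5 / 29450304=0.00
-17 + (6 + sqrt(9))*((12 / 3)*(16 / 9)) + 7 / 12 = 571 / 12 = 47.58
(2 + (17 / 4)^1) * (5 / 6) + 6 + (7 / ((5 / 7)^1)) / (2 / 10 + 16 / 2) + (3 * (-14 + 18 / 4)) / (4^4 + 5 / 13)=13438231 / 1093224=12.29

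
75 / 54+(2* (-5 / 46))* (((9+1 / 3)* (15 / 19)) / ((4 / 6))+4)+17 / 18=-1231 / 1311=-0.94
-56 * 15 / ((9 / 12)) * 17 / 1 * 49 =-932960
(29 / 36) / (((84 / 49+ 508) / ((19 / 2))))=3857 / 256896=0.02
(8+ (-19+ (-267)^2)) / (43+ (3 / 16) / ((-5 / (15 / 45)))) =5702240 / 3439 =1658.11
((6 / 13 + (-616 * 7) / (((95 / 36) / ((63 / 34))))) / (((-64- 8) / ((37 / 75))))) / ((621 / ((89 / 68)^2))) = 3104555575613 / 54258503832000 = 0.06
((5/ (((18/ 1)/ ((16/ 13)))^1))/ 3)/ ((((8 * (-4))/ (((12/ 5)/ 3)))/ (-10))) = 10/ 351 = 0.03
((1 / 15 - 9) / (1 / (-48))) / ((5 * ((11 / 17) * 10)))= 18224 / 1375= 13.25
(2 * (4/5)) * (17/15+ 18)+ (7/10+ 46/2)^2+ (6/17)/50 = 3020783/5100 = 592.31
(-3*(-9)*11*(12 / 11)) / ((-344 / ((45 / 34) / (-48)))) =0.03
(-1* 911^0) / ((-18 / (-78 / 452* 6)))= -13 / 226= -0.06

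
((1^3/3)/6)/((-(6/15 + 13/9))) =-5/166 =-0.03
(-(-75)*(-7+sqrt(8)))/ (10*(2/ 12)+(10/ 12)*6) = -315/ 4+45*sqrt(2)/ 2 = -46.93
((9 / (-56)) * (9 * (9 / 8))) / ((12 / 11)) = -2673 / 1792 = -1.49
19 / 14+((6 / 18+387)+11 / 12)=10909 / 28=389.61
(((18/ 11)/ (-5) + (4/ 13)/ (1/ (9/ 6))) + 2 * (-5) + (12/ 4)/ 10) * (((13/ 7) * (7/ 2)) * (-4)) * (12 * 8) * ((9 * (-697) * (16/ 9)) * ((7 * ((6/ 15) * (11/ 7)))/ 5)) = -29289255936/ 125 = -234314047.49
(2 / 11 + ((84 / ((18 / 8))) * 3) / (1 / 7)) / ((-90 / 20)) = -17252 / 99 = -174.26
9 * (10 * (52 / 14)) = 334.29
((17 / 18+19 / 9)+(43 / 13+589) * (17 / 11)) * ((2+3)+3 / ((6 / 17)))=644745 / 52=12398.94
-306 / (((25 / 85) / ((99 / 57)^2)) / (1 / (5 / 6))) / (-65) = 33989868 / 586625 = 57.94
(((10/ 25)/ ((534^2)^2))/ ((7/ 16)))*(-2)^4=32/ 177874253235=0.00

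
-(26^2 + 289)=-965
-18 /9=-2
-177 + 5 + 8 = -164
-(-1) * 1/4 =1/4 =0.25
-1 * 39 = -39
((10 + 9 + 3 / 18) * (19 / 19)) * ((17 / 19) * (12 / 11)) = 3910 / 209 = 18.71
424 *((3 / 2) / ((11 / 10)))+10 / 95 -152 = 89094 / 209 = 426.29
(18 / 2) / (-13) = -9 / 13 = -0.69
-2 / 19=-0.11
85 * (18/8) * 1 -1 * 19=689/4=172.25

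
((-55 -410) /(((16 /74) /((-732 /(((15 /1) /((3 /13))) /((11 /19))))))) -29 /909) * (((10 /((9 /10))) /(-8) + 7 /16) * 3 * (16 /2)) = -862604878027 /2694276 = -320162.03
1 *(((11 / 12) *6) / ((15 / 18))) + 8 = 73 / 5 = 14.60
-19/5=-3.80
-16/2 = -8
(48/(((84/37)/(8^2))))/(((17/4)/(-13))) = -492544/119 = -4139.03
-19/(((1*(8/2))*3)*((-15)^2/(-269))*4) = 5111/10800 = 0.47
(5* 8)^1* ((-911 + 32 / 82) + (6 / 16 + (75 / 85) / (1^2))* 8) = -25107360 / 697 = -36022.04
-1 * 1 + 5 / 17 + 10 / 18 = -0.15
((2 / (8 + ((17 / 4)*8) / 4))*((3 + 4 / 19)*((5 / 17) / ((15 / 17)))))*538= 131272 / 1881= 69.79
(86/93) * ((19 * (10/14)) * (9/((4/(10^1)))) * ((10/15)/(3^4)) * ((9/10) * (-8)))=-32680/1953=-16.73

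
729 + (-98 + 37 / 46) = 631.80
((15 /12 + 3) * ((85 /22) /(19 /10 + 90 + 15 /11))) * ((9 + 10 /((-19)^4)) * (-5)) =-42370976375 /5347852556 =-7.92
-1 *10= -10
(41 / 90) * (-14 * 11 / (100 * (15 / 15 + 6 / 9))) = -3157 / 7500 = -0.42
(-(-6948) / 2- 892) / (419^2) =0.01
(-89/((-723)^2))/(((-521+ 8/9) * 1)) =89/271877161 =0.00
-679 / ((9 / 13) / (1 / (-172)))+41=72295 / 1548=46.70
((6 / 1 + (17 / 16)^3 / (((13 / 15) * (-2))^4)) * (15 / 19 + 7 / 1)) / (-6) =-141578807879 / 17781850112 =-7.96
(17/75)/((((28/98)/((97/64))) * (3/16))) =11543/1800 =6.41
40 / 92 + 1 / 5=73 / 115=0.63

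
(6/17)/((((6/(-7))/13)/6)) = -546/17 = -32.12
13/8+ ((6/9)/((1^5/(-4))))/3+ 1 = 125/72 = 1.74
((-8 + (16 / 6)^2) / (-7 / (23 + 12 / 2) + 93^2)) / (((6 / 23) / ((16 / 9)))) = -21344 / 30473901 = -0.00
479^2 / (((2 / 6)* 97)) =688323 / 97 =7096.11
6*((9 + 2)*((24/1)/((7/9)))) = 14256/7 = 2036.57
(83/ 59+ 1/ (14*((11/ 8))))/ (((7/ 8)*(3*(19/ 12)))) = 212064/ 604219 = 0.35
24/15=1.60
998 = 998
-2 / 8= -1 / 4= -0.25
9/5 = 1.80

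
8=8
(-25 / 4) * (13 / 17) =-325 / 68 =-4.78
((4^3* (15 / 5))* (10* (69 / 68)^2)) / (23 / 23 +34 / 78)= 2785185 / 2023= 1376.76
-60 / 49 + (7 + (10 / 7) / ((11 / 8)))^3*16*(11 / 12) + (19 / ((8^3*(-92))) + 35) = 44885964058393 / 5864871936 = 7653.36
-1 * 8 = -8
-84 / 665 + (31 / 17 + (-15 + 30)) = 26966 / 1615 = 16.70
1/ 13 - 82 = -1065/ 13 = -81.92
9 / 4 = 2.25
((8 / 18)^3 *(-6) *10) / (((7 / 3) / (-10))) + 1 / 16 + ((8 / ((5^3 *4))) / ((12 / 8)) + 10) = 37022971 / 1134000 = 32.65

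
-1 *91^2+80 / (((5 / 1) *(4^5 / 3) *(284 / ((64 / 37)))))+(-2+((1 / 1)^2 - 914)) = -96631565 / 10508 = -9196.00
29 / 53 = 0.55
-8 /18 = -4 /9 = -0.44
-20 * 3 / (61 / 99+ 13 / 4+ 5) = -6.77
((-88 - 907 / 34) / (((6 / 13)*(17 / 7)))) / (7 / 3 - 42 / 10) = 253435 / 4624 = 54.81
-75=-75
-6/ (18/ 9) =-3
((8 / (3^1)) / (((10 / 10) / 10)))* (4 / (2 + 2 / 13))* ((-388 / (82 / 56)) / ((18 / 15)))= -4035200 / 369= -10935.50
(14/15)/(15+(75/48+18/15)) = 32/609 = 0.05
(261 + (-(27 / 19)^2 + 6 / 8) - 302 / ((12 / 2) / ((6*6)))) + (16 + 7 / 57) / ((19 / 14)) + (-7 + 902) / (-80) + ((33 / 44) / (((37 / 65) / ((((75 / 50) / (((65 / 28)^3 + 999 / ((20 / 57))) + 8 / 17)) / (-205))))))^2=-21755333010346598470286653336525 / 14021433694024937724580099248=-1551.58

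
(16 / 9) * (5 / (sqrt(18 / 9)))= 40 * sqrt(2) / 9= 6.29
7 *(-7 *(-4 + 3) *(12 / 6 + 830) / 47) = 40768 / 47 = 867.40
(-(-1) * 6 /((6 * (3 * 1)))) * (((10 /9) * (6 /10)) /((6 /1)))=1 /27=0.04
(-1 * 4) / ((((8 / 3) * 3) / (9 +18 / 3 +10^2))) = -115 / 2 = -57.50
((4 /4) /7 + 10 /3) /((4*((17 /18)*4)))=219 /952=0.23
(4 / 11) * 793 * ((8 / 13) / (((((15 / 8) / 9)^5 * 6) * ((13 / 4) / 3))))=31086084096 / 446875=69563.27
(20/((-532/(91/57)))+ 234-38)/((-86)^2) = 212203/8009868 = 0.03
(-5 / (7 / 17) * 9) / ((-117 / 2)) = 170 / 91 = 1.87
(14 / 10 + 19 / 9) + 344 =15638 / 45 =347.51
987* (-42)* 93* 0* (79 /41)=0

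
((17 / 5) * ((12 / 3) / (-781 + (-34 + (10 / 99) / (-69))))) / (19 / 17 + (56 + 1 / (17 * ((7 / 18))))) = -7896636 / 27100699375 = -0.00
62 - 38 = 24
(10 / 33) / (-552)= -5 / 9108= -0.00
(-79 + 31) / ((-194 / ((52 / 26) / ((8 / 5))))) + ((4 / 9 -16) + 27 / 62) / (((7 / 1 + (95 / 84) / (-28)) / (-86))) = 27635199478 / 147664749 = 187.15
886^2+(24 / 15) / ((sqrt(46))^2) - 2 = 90274314 / 115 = 784994.03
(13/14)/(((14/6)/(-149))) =-5811/98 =-59.30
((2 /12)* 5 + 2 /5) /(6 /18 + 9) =37 /280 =0.13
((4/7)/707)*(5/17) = 0.00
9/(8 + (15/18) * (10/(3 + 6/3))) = 27/29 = 0.93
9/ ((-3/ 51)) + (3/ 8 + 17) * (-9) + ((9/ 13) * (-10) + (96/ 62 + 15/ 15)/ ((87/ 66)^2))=-314.83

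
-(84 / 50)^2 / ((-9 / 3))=588 / 625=0.94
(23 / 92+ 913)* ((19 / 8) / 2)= 69407 / 64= 1084.48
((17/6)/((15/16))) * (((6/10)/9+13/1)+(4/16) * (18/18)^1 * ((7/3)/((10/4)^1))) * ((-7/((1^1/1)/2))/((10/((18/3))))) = -126616/375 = -337.64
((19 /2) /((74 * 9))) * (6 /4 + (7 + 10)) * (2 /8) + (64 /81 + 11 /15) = 20599 /12960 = 1.59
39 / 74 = 0.53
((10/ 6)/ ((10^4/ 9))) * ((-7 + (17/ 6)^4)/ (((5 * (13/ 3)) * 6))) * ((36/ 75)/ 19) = 0.00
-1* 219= -219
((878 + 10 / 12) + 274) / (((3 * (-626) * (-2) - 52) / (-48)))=-6917 / 463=-14.94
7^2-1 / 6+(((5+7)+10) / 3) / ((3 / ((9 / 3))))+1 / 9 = 1013 / 18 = 56.28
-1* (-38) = 38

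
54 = 54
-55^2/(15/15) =-3025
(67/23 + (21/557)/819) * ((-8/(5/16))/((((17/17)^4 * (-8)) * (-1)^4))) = 23287424/2498145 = 9.32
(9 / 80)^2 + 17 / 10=10961 / 6400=1.71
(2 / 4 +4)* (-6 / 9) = -3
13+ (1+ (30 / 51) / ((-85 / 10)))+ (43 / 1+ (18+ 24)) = 28591 / 289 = 98.93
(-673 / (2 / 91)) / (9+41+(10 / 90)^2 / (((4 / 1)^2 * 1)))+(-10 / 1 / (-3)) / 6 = -356845171 / 583209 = -611.86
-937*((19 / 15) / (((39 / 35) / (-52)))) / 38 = 13118 / 9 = 1457.56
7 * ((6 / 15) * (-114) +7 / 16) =-25291 / 80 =-316.14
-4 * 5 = -20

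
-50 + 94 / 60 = -1453 / 30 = -48.43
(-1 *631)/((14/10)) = -3155/7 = -450.71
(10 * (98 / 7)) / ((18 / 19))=1330 / 9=147.78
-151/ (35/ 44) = -6644/ 35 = -189.83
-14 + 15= 1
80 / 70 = 1.14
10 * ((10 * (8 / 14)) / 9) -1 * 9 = -167 / 63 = -2.65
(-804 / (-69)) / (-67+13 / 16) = -4288 / 24357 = -0.18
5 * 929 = 4645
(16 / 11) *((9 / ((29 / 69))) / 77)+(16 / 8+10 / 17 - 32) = -12112588 / 417571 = -29.01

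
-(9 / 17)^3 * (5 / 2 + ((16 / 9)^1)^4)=-163877 / 88434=-1.85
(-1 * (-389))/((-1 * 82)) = -389/82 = -4.74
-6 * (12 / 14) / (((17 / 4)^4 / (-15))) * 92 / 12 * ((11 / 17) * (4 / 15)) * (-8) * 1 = -24870912 / 9938999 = -2.50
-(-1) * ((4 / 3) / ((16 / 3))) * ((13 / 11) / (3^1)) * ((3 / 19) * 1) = 13 / 836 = 0.02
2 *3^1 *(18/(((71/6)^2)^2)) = 139968/25411681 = 0.01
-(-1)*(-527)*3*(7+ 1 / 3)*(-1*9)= 104346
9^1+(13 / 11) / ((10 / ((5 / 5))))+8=1883 / 110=17.12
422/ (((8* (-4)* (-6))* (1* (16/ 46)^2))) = 18.17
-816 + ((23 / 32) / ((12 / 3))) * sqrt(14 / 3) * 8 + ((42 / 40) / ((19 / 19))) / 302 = -4928619 / 6040 + 23 * sqrt(42) / 48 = -812.89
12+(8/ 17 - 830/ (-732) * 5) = 18.14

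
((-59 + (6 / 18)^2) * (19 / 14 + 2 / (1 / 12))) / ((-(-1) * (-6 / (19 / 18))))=1787425 / 6804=262.70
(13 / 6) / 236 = 13 / 1416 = 0.01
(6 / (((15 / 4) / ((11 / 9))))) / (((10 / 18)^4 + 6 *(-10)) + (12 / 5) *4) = -64152 / 1650247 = -0.04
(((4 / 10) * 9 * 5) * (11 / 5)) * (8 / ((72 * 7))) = 22 / 35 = 0.63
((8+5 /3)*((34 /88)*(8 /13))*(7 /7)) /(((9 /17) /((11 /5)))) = 16762 /1755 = 9.55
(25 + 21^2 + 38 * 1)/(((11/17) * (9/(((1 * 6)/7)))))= 816/11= 74.18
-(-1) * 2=2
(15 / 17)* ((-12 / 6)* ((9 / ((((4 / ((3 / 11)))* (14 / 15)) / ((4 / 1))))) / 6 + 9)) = -2565 / 154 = -16.66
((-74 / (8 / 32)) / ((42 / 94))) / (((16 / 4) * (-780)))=0.21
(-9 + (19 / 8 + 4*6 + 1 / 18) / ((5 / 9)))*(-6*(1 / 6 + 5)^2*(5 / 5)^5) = -1482823 / 240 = -6178.43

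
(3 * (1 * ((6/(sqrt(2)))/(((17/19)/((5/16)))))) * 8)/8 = 855 * sqrt(2)/272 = 4.45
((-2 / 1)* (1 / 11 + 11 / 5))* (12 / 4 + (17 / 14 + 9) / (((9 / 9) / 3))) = -8478 / 55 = -154.15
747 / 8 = 93.38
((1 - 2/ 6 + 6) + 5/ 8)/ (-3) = -175/ 72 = -2.43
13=13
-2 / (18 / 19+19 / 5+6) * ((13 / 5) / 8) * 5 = -1235 / 4084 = -0.30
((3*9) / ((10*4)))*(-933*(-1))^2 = 23503203 / 40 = 587580.08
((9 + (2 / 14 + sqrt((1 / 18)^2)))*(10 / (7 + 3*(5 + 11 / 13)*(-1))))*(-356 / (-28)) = -6704815 / 60417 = -110.98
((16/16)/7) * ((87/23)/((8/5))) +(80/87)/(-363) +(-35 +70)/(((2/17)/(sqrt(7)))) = 13634695/40676328 +595 * sqrt(7)/2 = 787.45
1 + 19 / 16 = 35 / 16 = 2.19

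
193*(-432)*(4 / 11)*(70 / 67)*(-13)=303488640 / 737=411789.20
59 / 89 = 0.66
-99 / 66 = -3 / 2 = -1.50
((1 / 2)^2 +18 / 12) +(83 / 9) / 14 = 607 / 252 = 2.41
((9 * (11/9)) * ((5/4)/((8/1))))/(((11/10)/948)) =5925/4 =1481.25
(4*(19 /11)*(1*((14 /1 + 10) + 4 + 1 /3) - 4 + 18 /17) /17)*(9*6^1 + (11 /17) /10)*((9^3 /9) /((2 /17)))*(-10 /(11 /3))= -36635417910 /34969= -1047654.15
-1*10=-10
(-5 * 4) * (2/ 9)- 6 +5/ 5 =-85/ 9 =-9.44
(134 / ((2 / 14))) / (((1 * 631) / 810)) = 759780 / 631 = 1204.09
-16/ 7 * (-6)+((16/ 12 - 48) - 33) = -1385/ 21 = -65.95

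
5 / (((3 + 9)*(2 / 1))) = 5 / 24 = 0.21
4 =4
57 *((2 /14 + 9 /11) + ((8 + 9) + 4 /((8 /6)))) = 91998 /77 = 1194.78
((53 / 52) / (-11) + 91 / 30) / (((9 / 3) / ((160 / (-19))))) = -201848 / 24453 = -8.25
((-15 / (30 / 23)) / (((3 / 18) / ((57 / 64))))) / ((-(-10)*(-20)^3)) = 3933 / 5120000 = 0.00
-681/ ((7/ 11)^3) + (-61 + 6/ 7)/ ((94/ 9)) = -85388295/ 32242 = -2648.36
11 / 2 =5.50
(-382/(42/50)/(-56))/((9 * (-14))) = -4775/74088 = -0.06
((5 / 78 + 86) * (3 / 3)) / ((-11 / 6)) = -6713 / 143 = -46.94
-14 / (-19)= 14 / 19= 0.74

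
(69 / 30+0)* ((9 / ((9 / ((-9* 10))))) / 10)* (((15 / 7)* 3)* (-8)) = 7452 / 7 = 1064.57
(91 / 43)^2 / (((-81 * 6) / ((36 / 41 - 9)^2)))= -11336689 / 18649014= -0.61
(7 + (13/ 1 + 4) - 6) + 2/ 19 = 344/ 19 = 18.11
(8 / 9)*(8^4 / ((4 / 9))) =8192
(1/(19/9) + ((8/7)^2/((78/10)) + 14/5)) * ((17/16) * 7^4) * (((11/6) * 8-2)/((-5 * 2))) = -520392593/46800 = -11119.50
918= 918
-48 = -48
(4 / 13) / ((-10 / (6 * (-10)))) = 1.85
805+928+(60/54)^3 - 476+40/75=4588709/3645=1258.91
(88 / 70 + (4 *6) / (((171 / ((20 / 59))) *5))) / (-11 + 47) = 37273 / 1059345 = 0.04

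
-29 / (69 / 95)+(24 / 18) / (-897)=-107449 / 2691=-39.93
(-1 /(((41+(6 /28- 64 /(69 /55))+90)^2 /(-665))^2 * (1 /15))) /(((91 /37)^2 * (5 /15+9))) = -17290742644733071500 /6088190019574934943529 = -0.00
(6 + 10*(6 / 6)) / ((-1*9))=-16 / 9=-1.78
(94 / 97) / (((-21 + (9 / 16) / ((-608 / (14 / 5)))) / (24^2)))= -438927360 / 16515317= -26.58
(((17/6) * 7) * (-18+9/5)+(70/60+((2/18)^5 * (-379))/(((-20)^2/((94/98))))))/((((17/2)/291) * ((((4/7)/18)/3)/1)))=-35939437071701/34700400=-1035706.71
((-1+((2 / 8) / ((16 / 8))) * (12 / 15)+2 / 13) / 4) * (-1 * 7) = 679 / 520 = 1.31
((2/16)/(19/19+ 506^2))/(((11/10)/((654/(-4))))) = -0.00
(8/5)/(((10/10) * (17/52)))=416/85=4.89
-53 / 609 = -0.09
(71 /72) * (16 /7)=142 /63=2.25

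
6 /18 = 1 /3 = 0.33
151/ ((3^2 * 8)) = 151/ 72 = 2.10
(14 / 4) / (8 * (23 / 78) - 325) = -0.01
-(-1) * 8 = 8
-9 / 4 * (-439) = 3951 / 4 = 987.75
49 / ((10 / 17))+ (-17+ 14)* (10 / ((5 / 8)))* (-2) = 1793 / 10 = 179.30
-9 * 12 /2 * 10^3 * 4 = -216000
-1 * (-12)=12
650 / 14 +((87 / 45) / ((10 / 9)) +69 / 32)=281819 / 5600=50.32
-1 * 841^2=-707281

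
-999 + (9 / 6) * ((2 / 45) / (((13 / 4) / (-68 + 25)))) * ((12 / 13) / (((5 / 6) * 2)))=-4222839 / 4225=-999.49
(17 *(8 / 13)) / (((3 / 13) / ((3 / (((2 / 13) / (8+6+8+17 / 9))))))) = 190060 / 9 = 21117.78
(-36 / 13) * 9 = -324 / 13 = -24.92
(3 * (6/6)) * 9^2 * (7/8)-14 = 198.62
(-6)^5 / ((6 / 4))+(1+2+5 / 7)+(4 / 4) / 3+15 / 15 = -108758 / 21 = -5178.95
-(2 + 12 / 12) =-3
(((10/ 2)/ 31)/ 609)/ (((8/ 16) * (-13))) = -10/ 245427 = -0.00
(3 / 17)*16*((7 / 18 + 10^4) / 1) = 1440056 / 51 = 28236.39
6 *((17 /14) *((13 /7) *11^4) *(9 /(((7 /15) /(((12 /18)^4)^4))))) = 1060261396480 /182284263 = 5816.53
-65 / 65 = -1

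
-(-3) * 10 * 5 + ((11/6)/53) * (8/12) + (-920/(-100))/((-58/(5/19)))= 39419140/262827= 149.98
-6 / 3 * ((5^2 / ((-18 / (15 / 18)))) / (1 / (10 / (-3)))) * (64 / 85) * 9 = -8000 / 153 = -52.29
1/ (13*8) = 0.01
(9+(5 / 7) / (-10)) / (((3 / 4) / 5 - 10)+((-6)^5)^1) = -1250 / 1090019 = -0.00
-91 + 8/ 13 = -1175/ 13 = -90.38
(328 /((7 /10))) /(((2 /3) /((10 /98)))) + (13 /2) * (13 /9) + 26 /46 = 11597903 /142002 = 81.67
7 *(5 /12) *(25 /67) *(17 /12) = 14875 /9648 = 1.54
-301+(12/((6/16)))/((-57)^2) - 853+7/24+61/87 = -869092495/753768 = -1153.00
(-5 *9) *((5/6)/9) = -25/6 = -4.17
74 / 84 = 37 / 42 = 0.88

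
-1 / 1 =-1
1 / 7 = 0.14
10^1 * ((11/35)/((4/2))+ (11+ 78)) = 6241/7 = 891.57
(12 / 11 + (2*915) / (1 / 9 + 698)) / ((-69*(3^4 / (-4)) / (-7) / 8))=-0.15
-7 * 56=-392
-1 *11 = -11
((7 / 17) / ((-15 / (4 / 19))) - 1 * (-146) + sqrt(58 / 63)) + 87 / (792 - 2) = sqrt(406) / 21 + 111844339 / 765510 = 147.06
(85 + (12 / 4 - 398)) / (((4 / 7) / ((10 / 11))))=-5425 / 11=-493.18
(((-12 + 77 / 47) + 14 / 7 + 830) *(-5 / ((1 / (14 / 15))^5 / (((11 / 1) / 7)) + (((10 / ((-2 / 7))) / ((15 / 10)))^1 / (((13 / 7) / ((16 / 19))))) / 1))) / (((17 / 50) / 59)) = 71343363376084800 / 968914509839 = 73632.26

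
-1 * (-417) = 417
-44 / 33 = -1.33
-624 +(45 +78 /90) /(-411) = -3847648 /6165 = -624.11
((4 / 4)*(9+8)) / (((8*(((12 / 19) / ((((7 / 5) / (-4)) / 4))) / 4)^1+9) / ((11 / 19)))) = -1309 / 723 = -1.81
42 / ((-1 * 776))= -21 / 388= -0.05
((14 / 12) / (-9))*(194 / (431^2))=-679 / 5015547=-0.00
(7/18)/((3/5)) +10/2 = 305/54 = 5.65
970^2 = 940900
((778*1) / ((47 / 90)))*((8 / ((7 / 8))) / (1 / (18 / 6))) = 13443840 / 329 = 40862.74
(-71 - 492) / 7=-563 / 7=-80.43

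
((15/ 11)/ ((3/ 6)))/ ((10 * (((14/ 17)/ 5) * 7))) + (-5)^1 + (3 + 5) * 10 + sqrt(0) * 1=75.24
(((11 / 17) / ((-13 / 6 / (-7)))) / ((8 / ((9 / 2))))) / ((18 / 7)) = 1617 / 3536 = 0.46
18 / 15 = 6 / 5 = 1.20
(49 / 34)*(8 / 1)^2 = 92.24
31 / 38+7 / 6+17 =18.98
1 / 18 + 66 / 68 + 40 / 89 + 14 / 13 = 451847 / 177021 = 2.55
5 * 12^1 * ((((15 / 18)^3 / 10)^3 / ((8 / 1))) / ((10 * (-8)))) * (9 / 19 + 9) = -78125 / 453869568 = -0.00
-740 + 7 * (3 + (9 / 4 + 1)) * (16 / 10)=-670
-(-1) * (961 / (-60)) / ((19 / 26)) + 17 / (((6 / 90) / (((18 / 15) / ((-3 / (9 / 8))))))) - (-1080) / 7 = 140593 / 7980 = 17.62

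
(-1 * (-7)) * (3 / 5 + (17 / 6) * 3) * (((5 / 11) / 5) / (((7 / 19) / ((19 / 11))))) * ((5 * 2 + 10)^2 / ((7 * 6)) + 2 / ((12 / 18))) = 1234259 / 3630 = 340.02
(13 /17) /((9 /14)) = 182 /153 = 1.19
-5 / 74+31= 2289 / 74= 30.93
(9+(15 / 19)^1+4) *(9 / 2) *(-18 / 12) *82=-145017 / 19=-7632.47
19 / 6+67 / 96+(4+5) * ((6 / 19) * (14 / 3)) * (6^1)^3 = 5232521 / 1824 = 2868.71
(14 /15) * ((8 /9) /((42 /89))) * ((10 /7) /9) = 1424 /5103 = 0.28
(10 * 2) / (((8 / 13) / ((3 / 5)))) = 39 / 2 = 19.50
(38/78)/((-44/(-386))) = 3667/858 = 4.27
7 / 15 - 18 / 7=-221 / 105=-2.10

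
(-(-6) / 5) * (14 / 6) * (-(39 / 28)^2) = -1521 / 280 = -5.43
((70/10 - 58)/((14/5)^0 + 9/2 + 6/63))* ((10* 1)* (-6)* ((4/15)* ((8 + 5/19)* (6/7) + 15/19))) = 5126112/4465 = 1148.07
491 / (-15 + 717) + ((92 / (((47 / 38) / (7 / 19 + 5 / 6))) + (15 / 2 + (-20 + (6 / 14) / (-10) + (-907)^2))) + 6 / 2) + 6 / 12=475040215282 / 577395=822730.05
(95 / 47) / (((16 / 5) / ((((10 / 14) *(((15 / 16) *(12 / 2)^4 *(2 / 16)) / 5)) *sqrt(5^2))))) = 2885625 / 42112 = 68.52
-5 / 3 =-1.67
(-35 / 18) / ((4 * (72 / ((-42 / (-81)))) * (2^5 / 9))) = -245 / 248832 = -0.00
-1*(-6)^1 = 6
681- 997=-316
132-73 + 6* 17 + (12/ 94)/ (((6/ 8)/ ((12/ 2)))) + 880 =48975/ 47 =1042.02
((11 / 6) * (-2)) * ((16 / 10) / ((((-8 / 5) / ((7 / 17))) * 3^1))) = 0.50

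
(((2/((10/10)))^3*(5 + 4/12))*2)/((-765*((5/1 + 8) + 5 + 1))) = -256/43605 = -0.01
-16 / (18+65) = -16 / 83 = -0.19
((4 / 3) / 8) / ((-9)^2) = 1 / 486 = 0.00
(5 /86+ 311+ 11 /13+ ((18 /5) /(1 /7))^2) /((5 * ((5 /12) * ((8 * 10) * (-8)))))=-79401279 /111800000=-0.71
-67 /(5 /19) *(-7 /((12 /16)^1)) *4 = 142576 /15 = 9505.07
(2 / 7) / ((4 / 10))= 5 / 7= 0.71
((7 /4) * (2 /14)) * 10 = 5 /2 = 2.50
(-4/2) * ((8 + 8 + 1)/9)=-34/9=-3.78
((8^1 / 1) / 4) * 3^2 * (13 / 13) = 18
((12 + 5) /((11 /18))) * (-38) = -11628 /11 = -1057.09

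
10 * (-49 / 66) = -245 / 33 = -7.42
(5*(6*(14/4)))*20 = 2100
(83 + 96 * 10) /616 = 149 /88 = 1.69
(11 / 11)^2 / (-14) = -1 / 14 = -0.07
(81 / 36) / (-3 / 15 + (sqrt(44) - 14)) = -3195 / 15764 - 225*sqrt(11) / 7882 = -0.30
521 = 521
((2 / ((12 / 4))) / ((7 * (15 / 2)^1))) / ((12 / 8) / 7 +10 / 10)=8 / 765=0.01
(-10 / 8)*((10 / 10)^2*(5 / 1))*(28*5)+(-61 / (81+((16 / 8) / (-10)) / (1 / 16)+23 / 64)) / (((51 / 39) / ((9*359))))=-132437465 / 47243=-2803.32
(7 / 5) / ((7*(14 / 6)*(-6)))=-1 / 70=-0.01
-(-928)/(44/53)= 12296/11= 1117.82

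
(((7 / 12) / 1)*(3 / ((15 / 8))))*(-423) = -394.80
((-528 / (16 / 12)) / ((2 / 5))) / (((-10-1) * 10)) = 9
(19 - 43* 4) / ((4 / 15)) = -2295 / 4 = -573.75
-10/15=-0.67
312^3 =30371328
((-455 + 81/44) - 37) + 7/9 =-193795/396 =-489.38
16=16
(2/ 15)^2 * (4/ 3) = 16/ 675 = 0.02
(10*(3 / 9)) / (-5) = -2 / 3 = -0.67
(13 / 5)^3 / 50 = 2197 / 6250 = 0.35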